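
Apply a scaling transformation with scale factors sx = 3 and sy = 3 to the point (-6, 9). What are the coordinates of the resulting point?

Scaling matrix:
[[3, 0], [0, 3]]
Result: (-6 × 3, 9 × 3) = (-18, 27)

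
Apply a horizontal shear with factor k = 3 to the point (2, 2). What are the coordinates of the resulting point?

Shear matrix for horizontal shear with factor k = 3:
[[1, 3], [0, 1]]
Result: (2, 2) → (8, 2)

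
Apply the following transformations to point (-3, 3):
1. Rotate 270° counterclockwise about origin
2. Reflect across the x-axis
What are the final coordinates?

Step 1: Rotate 270° → (3, 3)
Step 2: Reflect across x-axis → (3, -3)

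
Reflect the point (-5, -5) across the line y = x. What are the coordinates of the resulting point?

Reflection across line y = x: (-5, -5) → (-5, -5)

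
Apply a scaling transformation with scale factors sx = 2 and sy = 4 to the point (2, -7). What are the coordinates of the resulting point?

Scaling matrix:
[[2, 0], [0, 4]]
Result: (2 × 2, -7 × 4) = (4, -28)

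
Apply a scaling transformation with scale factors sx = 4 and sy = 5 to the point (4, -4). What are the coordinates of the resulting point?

Scaling matrix:
[[4, 0], [0, 5]]
Result: (4 × 4, -4 × 5) = (16, -20)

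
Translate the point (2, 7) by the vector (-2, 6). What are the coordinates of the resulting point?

Translation by (-2, 6) (homogeneous matrix [[1, 0, -2], [0, 1, 6], [0, 0, 1]]):
x' = 2 + -2 = 0
y' = 7 + 6 = 13
Result: (0, 13)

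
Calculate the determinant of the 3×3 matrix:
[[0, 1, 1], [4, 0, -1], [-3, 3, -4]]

Expansion along first row:
det = 0·det([[0,-1],[3,-4]]) - 1·det([[4,-1],[-3,-4]]) + 1·det([[4,0],[-3,3]])
    = 0·(0·-4 - -1·3) - 1·(4·-4 - -1·-3) + 1·(4·3 - 0·-3)
    = 0·3 - 1·-19 + 1·12
    = 0 + 19 + 12 = 31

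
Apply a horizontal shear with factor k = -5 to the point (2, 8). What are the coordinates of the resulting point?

Shear matrix for horizontal shear with factor k = -5:
[[1, -5], [0, 1]]
Result: (2, 8) → (-38, 8)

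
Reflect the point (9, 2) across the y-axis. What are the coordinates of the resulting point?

Reflection across y-axis: (9, 2) → (-9, 2)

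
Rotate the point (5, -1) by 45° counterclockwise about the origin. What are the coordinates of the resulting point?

Rotation matrix for 45°: [[cos 45°, -sin 45°], [sin 45°, cos 45°]] ≈ [[0.707107, -0.707107], [0.707107, 0.707107]]
[[0.707107, -0.707107], [0.707107, 0.707107]] × [5, -1]ᵀ ≈ [4.2426, 2.8284]ᵀ
Result: (4.2426, 2.8284)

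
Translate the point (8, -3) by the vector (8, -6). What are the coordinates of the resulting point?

Translation by (8, -6) (homogeneous matrix [[1, 0, 8], [0, 1, -6], [0, 0, 1]]):
x' = 8 + 8 = 16
y' = -3 + -6 = -9
Result: (16, -9)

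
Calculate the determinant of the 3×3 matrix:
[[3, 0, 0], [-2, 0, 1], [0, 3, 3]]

Expansion along first row:
det = 3·det([[0,1],[3,3]]) - 0·det([[-2,1],[0,3]]) + 0·det([[-2,0],[0,3]])
    = 3·(0·3 - 1·3) - 0·(-2·3 - 1·0) + 0·(-2·3 - 0·0)
    = 3·-3 - 0·-6 + 0·-6
    = -9 + 0 + 0 = -9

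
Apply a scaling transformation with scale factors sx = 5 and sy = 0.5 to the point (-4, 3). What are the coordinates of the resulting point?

Scaling matrix:
[[5, 0], [0, 0.50]]
Result: (-4 × 5, 3 × 0.5) = (-20, 1.5)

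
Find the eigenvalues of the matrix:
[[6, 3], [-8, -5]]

Characteristic equation: det(A - λI) = 0
λ² - (trace)λ + (det) = 0
trace = 6 + -5 = 1, det = (6)(-5) - (3)(-8) = -6
λ² - (1)λ + (-6) = 0
λ = (1 ± √((1)² - 4·(-6))) / 2 = (1 ± √25) / 2
Solving: λ = -2, 3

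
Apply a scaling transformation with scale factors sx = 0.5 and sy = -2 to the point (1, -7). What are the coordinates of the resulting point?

Scaling matrix:
[[0.50, 0], [0, -2]]
Result: (1 × 0.5, -7 × -2) = (0.5, 14)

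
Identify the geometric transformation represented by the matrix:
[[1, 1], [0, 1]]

This matrix represents: horizontal shear with factor 1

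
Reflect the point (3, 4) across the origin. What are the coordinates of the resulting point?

Reflection across origin: (3, 4) → (-3, -4)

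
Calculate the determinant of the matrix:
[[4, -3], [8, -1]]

For a 2×2 matrix [[a, b], [c, d]], det = ad - bc
det = (4)(-1) - (-3)(8) = -4 - -24 = 20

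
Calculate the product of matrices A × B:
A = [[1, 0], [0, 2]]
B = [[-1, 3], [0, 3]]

Matrix multiplication:
C[0][0] = 1×-1 + 0×0 = -1
C[0][1] = 1×3 + 0×3 = 3
C[1][0] = 0×-1 + 2×0 = 0
C[1][1] = 0×3 + 2×3 = 6
Result: [[-1, 3], [0, 6]]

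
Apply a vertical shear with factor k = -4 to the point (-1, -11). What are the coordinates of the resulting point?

Shear matrix for vertical shear with factor k = -4:
[[1, 0], [-4, 1]]
Result: (-1, -11) → (-1, -7)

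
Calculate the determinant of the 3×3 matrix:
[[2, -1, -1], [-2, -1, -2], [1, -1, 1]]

Expansion along first row:
det = 2·det([[-1,-2],[-1,1]]) - -1·det([[-2,-2],[1,1]]) + -1·det([[-2,-1],[1,-1]])
    = 2·(-1·1 - -2·-1) - -1·(-2·1 - -2·1) + -1·(-2·-1 - -1·1)
    = 2·-3 - -1·0 + -1·3
    = -6 + 0 + -3 = -9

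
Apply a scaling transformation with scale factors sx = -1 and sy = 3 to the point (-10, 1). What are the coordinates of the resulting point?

Scaling matrix:
[[-1, 0], [0, 3]]
Result: (-10 × -1, 1 × 3) = (10, 3)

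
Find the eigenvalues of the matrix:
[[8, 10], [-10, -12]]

Characteristic equation: det(A - λI) = 0
λ² - (trace)λ + (det) = 0
trace = 8 + -12 = -4, det = (8)(-12) - (10)(-10) = 4
λ² - (-4)λ + (4) = 0
λ = (-4 ± √((-4)² - 4·(4))) / 2 = (-4 ± √0) / 2
Solving: λ = -2, -2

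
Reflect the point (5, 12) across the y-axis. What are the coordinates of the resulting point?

Reflection across y-axis: (5, 12) → (-5, 12)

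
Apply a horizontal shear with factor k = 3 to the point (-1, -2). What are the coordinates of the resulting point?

Shear matrix for horizontal shear with factor k = 3:
[[1, 3], [0, 1]]
Result: (-1, -2) → (-7, -2)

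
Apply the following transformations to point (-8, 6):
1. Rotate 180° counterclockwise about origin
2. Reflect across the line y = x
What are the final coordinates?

Step 1: Rotate 180° → (8, -6)
Step 2: Reflect across line y = x → (-6, 8)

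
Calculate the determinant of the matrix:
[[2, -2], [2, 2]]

For a 2×2 matrix [[a, b], [c, d]], det = ad - bc
det = (2)(2) - (-2)(2) = 4 - -4 = 8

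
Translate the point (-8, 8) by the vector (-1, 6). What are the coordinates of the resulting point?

Translation by (-1, 6) (homogeneous matrix [[1, 0, -1], [0, 1, 6], [0, 0, 1]]):
x' = -8 + -1 = -9
y' = 8 + 6 = 14
Result: (-9, 14)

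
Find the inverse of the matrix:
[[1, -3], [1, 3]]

For [[a,b],[c,d]], inverse = (1/det)·[[d,-b],[-c,a]]
det = (1)(3) - (-3)(1) = 3 - -3 = 6
Inverse = (1/6)·[[3, 3], [-1, 1]]
= [[1/2, 1/2], [-1/6, 1/6]]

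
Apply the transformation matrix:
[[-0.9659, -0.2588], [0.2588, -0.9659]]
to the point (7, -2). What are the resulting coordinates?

Matrix multiplication:
[[-0.9659, -0.2588], [0.2588, -0.9659]] × [7, -2]ᵀ
= [(-0.9659)(7) + (-0.2588)(-2), (0.2588)(7) + (-0.9659)(-2)]ᵀ
= [-6.2437, 3.7434]ᵀ
Result: (-6.2437, 3.7434)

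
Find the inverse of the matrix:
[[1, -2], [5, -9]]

For [[a,b],[c,d]], inverse = (1/det)·[[d,-b],[-c,a]]
det = (1)(-9) - (-2)(5) = -9 - -10 = 1
Inverse = [[-9, 2], [-5, 1]]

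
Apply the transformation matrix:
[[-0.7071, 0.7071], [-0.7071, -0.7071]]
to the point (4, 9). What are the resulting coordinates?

Matrix multiplication:
[[-0.7071, 0.7071], [-0.7071, -0.7071]] × [4, 9]ᵀ
= [(-0.7071)(4) + (0.7071)(9), (-0.7071)(4) + (-0.7071)(9)]ᵀ
= [3.5355, -9.1923]ᵀ
Result: (3.5355, -9.1923)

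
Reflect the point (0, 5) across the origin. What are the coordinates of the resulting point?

Reflection across origin: (0, 5) → (0, -5)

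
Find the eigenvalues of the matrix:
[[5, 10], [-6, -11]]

Characteristic equation: det(A - λI) = 0
λ² - (trace)λ + (det) = 0
trace = 5 + -11 = -6, det = (5)(-11) - (10)(-6) = 5
λ² - (-6)λ + (5) = 0
λ = (-6 ± √((-6)² - 4·(5))) / 2 = (-6 ± √16) / 2
Solving: λ = -5, -1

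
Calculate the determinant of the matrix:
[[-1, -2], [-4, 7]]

For a 2×2 matrix [[a, b], [c, d]], det = ad - bc
det = (-1)(7) - (-2)(-4) = -7 - 8 = -15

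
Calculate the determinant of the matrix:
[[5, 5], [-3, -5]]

For a 2×2 matrix [[a, b], [c, d]], det = ad - bc
det = (5)(-5) - (5)(-3) = -25 - -15 = -10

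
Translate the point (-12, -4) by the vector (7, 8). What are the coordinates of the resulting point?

Translation by (7, 8) (homogeneous matrix [[1, 0, 7], [0, 1, 8], [0, 0, 1]]):
x' = -12 + 7 = -5
y' = -4 + 8 = 4
Result: (-5, 4)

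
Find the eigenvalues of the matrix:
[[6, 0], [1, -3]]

Characteristic equation: det(A - λI) = 0
λ² - (trace)λ + (det) = 0
trace = 6 + -3 = 3, det = (6)(-3) - (0)(1) = -18
λ² - (3)λ + (-18) = 0
λ = (3 ± √((3)² - 4·(-18))) / 2 = (3 ± √81) / 2
Solving: λ = -3, 6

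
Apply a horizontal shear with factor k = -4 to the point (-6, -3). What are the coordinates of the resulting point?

Shear matrix for horizontal shear with factor k = -4:
[[1, -4], [0, 1]]
Result: (-6, -3) → (6, -3)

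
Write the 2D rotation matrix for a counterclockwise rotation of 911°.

Rotation matrix formula: [[cos θ, -sin θ], [sin θ, cos θ]]
For θ = 911°:
cos(911°) = -0.9816
sin(911°) = -0.1908
Result: [[-0.9816, 0.1908], [-0.1908, -0.9816]]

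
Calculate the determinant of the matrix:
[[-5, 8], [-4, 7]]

For a 2×2 matrix [[a, b], [c, d]], det = ad - bc
det = (-5)(7) - (8)(-4) = -35 - -32 = -3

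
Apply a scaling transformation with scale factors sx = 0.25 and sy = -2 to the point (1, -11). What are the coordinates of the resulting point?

Scaling matrix:
[[0.25, 0], [0, -2]]
Result: (1 × 0.25, -11 × -2) = (0.25, 22)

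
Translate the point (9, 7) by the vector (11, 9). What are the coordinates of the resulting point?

Translation by (11, 9) (homogeneous matrix [[1, 0, 11], [0, 1, 9], [0, 0, 1]]):
x' = 9 + 11 = 20
y' = 7 + 9 = 16
Result: (20, 16)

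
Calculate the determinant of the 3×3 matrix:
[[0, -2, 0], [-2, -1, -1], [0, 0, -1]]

Expansion along first row:
det = 0·det([[-1,-1],[0,-1]]) - -2·det([[-2,-1],[0,-1]]) + 0·det([[-2,-1],[0,0]])
    = 0·(-1·-1 - -1·0) - -2·(-2·-1 - -1·0) + 0·(-2·0 - -1·0)
    = 0·1 - -2·2 + 0·0
    = 0 + 4 + 0 = 4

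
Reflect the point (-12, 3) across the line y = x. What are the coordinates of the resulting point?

Reflection across line y = x: (-12, 3) → (3, -12)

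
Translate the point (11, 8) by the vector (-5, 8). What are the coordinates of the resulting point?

Translation by (-5, 8) (homogeneous matrix [[1, 0, -5], [0, 1, 8], [0, 0, 1]]):
x' = 11 + -5 = 6
y' = 8 + 8 = 16
Result: (6, 16)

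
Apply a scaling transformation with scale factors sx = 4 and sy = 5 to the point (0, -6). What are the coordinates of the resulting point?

Scaling matrix:
[[4, 0], [0, 5]]
Result: (0 × 4, -6 × 5) = (0, -30)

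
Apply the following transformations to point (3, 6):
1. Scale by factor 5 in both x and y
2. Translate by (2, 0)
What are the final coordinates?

Step 1: Scale (3, 6) by 5 → (15, 30)
Step 2: Translate by (2, 0) → (17, 30)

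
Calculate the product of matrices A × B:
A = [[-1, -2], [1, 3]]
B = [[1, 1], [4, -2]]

Matrix multiplication:
C[0][0] = -1×1 + -2×4 = -9
C[0][1] = -1×1 + -2×-2 = 3
C[1][0] = 1×1 + 3×4 = 13
C[1][1] = 1×1 + 3×-2 = -5
Result: [[-9, 3], [13, -5]]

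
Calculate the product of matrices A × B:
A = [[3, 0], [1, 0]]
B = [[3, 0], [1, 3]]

Matrix multiplication:
C[0][0] = 3×3 + 0×1 = 9
C[0][1] = 3×0 + 0×3 = 0
C[1][0] = 1×3 + 0×1 = 3
C[1][1] = 1×0 + 0×3 = 0
Result: [[9, 0], [3, 0]]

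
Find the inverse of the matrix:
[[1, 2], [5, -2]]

For [[a,b],[c,d]], inverse = (1/det)·[[d,-b],[-c,a]]
det = (1)(-2) - (2)(5) = -2 - 10 = -12
Inverse = (1/-12)·[[-2, -2], [-5, 1]]
= [[1/6, 1/6], [5/12, -1/12]]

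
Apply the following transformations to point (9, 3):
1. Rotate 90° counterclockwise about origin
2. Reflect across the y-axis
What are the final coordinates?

Step 1: Rotate 90° → (-3, 9)
Step 2: Reflect across y-axis → (3, 9)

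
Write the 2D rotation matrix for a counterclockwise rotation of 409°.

Rotation matrix formula: [[cos θ, -sin θ], [sin θ, cos θ]]
For θ = 409°:
cos(409°) = 0.6561
sin(409°) = 0.7547
Result: [[0.6561, -0.7547], [0.7547, 0.6561]]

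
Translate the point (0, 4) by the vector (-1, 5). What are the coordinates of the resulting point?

Translation by (-1, 5) (homogeneous matrix [[1, 0, -1], [0, 1, 5], [0, 0, 1]]):
x' = 0 + -1 = -1
y' = 4 + 5 = 9
Result: (-1, 9)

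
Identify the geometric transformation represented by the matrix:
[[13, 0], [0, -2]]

This matrix represents: non-uniform scaling by sx = 13, sy = -2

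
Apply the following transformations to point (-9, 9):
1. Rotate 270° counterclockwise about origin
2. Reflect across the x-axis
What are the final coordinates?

Step 1: Rotate 270° → (9, 9)
Step 2: Reflect across x-axis → (9, -9)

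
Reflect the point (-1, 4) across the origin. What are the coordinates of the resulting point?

Reflection across origin: (-1, 4) → (1, -4)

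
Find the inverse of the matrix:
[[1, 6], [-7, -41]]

For [[a,b],[c,d]], inverse = (1/det)·[[d,-b],[-c,a]]
det = (1)(-41) - (6)(-7) = -41 - -42 = 1
Inverse = [[-41, -6], [7, 1]]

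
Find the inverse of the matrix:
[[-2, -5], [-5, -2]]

For [[a,b],[c,d]], inverse = (1/det)·[[d,-b],[-c,a]]
det = (-2)(-2) - (-5)(-5) = 4 - 25 = -21
Inverse = (1/-21)·[[-2, 5], [5, -2]]
= [[2/21, -5/21], [-5/21, 2/21]]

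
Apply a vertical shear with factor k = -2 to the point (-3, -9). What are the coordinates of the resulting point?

Shear matrix for vertical shear with factor k = -2:
[[1, 0], [-2, 1]]
Result: (-3, -9) → (-3, -3)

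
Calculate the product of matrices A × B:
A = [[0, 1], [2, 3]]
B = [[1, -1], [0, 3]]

Matrix multiplication:
C[0][0] = 0×1 + 1×0 = 0
C[0][1] = 0×-1 + 1×3 = 3
C[1][0] = 2×1 + 3×0 = 2
C[1][1] = 2×-1 + 3×3 = 7
Result: [[0, 3], [2, 7]]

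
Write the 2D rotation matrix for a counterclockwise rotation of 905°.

Rotation matrix formula: [[cos θ, -sin θ], [sin θ, cos θ]]
For θ = 905°:
cos(905°) = -0.9962
sin(905°) = -0.0872
Result: [[-0.9962, 0.0872], [-0.0872, -0.9962]]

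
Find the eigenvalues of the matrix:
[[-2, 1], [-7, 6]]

Characteristic equation: det(A - λI) = 0
λ² - (trace)λ + (det) = 0
trace = -2 + 6 = 4, det = (-2)(6) - (1)(-7) = -5
λ² - (4)λ + (-5) = 0
λ = (4 ± √((4)² - 4·(-5))) / 2 = (4 ± √36) / 2
Solving: λ = -1, 5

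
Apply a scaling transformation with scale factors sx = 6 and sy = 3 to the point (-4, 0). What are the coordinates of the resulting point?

Scaling matrix:
[[6, 0], [0, 3]]
Result: (-4 × 6, 0 × 3) = (-24, 0)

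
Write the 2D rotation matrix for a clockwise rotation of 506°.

Rotation matrix formula: [[cos θ, -sin θ], [sin θ, cos θ]]
A clockwise rotation by 506° is equivalent to a counterclockwise rotation by -506°.
For θ = -506°:
cos(-506°) = -0.8290
sin(-506°) = -0.5592
Result: [[-0.8290, 0.5592], [-0.5592, -0.8290]]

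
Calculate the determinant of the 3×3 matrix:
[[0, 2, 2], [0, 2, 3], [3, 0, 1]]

Expansion along first row:
det = 0·det([[2,3],[0,1]]) - 2·det([[0,3],[3,1]]) + 2·det([[0,2],[3,0]])
    = 0·(2·1 - 3·0) - 2·(0·1 - 3·3) + 2·(0·0 - 2·3)
    = 0·2 - 2·-9 + 2·-6
    = 0 + 18 + -12 = 6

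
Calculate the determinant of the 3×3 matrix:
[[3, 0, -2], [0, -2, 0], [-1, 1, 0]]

Expansion along first row:
det = 3·det([[-2,0],[1,0]]) - 0·det([[0,0],[-1,0]]) + -2·det([[0,-2],[-1,1]])
    = 3·(-2·0 - 0·1) - 0·(0·0 - 0·-1) + -2·(0·1 - -2·-1)
    = 3·0 - 0·0 + -2·-2
    = 0 + 0 + 4 = 4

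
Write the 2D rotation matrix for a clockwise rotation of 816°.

Rotation matrix formula: [[cos θ, -sin θ], [sin θ, cos θ]]
A clockwise rotation by 816° is equivalent to a counterclockwise rotation by -816°.
For θ = -816°:
cos(-816°) = -0.1045
sin(-816°) = -0.9945
Result: [[-0.1045, 0.9945], [-0.9945, -0.1045]]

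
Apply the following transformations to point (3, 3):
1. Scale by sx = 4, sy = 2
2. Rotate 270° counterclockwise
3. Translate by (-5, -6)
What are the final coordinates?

Step 1: Scale → (12, 6)
Step 2: Rotate 270° → (6, -12)
Step 3: Translate → (1, -18)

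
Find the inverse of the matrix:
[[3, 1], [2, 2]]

For [[a,b],[c,d]], inverse = (1/det)·[[d,-b],[-c,a]]
det = (3)(2) - (1)(2) = 6 - 2 = 4
Inverse = (1/4)·[[2, -1], [-2, 3]]
= [[1/2, -1/4], [-1/2, 3/4]]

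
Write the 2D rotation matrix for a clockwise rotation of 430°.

Rotation matrix formula: [[cos θ, -sin θ], [sin θ, cos θ]]
A clockwise rotation by 430° is equivalent to a counterclockwise rotation by -430°.
For θ = -430°:
cos(-430°) = 0.3420
sin(-430°) = -0.9397
Result: [[0.3420, 0.9397], [-0.9397, 0.3420]]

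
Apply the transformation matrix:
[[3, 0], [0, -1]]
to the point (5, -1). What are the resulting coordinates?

Matrix multiplication:
[[3, 0], [0, -1]] × [5, -1]ᵀ
= [(3)(5) + (0)(-1), (0)(5) + (-1)(-1)]ᵀ
= [15, 1]ᵀ
Result: (15, 1)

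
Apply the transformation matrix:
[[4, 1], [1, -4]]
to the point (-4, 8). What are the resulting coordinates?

Matrix multiplication:
[[4, 1], [1, -4]] × [-4, 8]ᵀ
= [(4)(-4) + (1)(8), (1)(-4) + (-4)(8)]ᵀ
= [-8, -36]ᵀ
Result: (-8, -36)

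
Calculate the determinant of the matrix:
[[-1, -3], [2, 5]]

For a 2×2 matrix [[a, b], [c, d]], det = ad - bc
det = (-1)(5) - (-3)(2) = -5 - -6 = 1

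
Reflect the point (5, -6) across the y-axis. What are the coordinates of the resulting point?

Reflection across y-axis: (5, -6) → (-5, -6)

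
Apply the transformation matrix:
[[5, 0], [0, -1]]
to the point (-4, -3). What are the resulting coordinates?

Matrix multiplication:
[[5, 0], [0, -1]] × [-4, -3]ᵀ
= [(5)(-4) + (0)(-3), (0)(-4) + (-1)(-3)]ᵀ
= [-20, 3]ᵀ
Result: (-20, 3)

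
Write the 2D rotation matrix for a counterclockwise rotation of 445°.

Rotation matrix formula: [[cos θ, -sin θ], [sin θ, cos θ]]
For θ = 445°:
cos(445°) = 0.0872
sin(445°) = 0.9962
Result: [[0.0872, -0.9962], [0.9962, 0.0872]]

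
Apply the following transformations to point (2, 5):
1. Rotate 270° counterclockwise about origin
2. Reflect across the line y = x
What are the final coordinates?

Step 1: Rotate 270° → (5, -2)
Step 2: Reflect across line y = x → (-2, 5)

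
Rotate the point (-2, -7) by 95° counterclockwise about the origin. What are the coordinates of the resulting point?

Rotation matrix for 95°: [[cos 95°, -sin 95°], [sin 95°, cos 95°]] ≈ [[-0.087156, -0.996195], [0.996195, -0.087156]]
[[-0.087156, -0.996195], [0.996195, -0.087156]] × [-2, -7]ᵀ ≈ [7.1477, -1.3823]ᵀ
Result: (7.1477, -1.3823)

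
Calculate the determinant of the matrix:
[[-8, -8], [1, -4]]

For a 2×2 matrix [[a, b], [c, d]], det = ad - bc
det = (-8)(-4) - (-8)(1) = 32 - -8 = 40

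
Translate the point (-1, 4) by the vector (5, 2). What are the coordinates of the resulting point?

Translation by (5, 2) (homogeneous matrix [[1, 0, 5], [0, 1, 2], [0, 0, 1]]):
x' = -1 + 5 = 4
y' = 4 + 2 = 6
Result: (4, 6)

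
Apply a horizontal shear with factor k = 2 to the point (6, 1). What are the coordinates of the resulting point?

Shear matrix for horizontal shear with factor k = 2:
[[1, 2], [0, 1]]
Result: (6, 1) → (8, 1)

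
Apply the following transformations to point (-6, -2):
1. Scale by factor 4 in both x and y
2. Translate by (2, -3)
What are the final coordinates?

Step 1: Scale (-6, -2) by 4 → (-24, -8)
Step 2: Translate by (2, -3) → (-22, -11)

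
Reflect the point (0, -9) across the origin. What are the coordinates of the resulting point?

Reflection across origin: (0, -9) → (0, 9)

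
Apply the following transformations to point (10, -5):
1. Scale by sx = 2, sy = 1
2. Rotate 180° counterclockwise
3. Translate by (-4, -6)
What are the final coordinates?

Step 1: Scale → (20, -5)
Step 2: Rotate 180° → (-20, 5)
Step 3: Translate → (-24, -1)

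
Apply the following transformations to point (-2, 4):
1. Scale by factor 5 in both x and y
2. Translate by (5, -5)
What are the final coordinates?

Step 1: Scale (-2, 4) by 5 → (-10, 20)
Step 2: Translate by (5, -5) → (-5, 15)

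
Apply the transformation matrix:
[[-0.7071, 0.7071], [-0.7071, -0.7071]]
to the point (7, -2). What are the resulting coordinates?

Matrix multiplication:
[[-0.7071, 0.7071], [-0.7071, -0.7071]] × [7, -2]ᵀ
= [(-0.7071)(7) + (0.7071)(-2), (-0.7071)(7) + (-0.7071)(-2)]ᵀ
= [-6.3639, -3.5355]ᵀ
Result: (-6.3639, -3.5355)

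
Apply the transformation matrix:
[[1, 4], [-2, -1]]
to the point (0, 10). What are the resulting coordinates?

Matrix multiplication:
[[1, 4], [-2, -1]] × [0, 10]ᵀ
= [(1)(0) + (4)(10), (-2)(0) + (-1)(10)]ᵀ
= [40, -10]ᵀ
Result: (40, -10)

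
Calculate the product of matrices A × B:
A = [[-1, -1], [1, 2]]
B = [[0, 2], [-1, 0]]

Matrix multiplication:
C[0][0] = -1×0 + -1×-1 = 1
C[0][1] = -1×2 + -1×0 = -2
C[1][0] = 1×0 + 2×-1 = -2
C[1][1] = 1×2 + 2×0 = 2
Result: [[1, -2], [-2, 2]]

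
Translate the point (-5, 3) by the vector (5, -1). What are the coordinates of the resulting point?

Translation by (5, -1) (homogeneous matrix [[1, 0, 5], [0, 1, -1], [0, 0, 1]]):
x' = -5 + 5 = 0
y' = 3 + -1 = 2
Result: (0, 2)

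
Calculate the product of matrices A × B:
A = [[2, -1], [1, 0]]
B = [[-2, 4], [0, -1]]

Matrix multiplication:
C[0][0] = 2×-2 + -1×0 = -4
C[0][1] = 2×4 + -1×-1 = 9
C[1][0] = 1×-2 + 0×0 = -2
C[1][1] = 1×4 + 0×-1 = 4
Result: [[-4, 9], [-2, 4]]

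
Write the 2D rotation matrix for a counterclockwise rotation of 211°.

Rotation matrix formula: [[cos θ, -sin θ], [sin θ, cos θ]]
For θ = 211°:
cos(211°) = -0.8572
sin(211°) = -0.5150
Result: [[-0.8572, 0.5150], [-0.5150, -0.8572]]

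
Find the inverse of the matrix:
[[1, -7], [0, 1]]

For [[a,b],[c,d]], inverse = (1/det)·[[d,-b],[-c,a]]
det = (1)(1) - (-7)(0) = 1 - 0 = 1
Inverse = [[1, 7], [0, 1]]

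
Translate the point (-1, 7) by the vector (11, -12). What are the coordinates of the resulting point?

Translation by (11, -12) (homogeneous matrix [[1, 0, 11], [0, 1, -12], [0, 0, 1]]):
x' = -1 + 11 = 10
y' = 7 + -12 = -5
Result: (10, -5)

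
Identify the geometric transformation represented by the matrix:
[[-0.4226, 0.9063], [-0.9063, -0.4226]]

This matrix represents: rotation by 245° counterclockwise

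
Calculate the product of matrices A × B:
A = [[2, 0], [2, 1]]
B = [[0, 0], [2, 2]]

Matrix multiplication:
C[0][0] = 2×0 + 0×2 = 0
C[0][1] = 2×0 + 0×2 = 0
C[1][0] = 2×0 + 1×2 = 2
C[1][1] = 2×0 + 1×2 = 2
Result: [[0, 0], [2, 2]]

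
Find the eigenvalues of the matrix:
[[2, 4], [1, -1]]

Characteristic equation: det(A - λI) = 0
λ² - (trace)λ + (det) = 0
trace = 2 + -1 = 1, det = (2)(-1) - (4)(1) = -6
λ² - (1)λ + (-6) = 0
λ = (1 ± √((1)² - 4·(-6))) / 2 = (1 ± √25) / 2
Solving: λ = -2, 3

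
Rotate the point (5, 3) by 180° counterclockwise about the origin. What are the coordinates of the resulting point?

Rotation matrix for 180°: [[cos 180°, -sin 180°], [sin 180°, cos 180°]] = [[-1, 0], [0, -1]]
[[-1, 0], [0, -1]] × [5, 3]ᵀ = [-5, -3]ᵀ
Result: (-5, -3)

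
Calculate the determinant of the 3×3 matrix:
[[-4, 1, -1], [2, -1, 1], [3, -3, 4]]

Expansion along first row:
det = -4·det([[-1,1],[-3,4]]) - 1·det([[2,1],[3,4]]) + -1·det([[2,-1],[3,-3]])
    = -4·(-1·4 - 1·-3) - 1·(2·4 - 1·3) + -1·(2·-3 - -1·3)
    = -4·-1 - 1·5 + -1·-3
    = 4 + -5 + 3 = 2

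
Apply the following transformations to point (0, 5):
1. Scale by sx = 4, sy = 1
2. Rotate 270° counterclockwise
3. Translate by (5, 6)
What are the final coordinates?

Step 1: Scale → (0, 5)
Step 2: Rotate 270° → (5, 0)
Step 3: Translate → (10, 6)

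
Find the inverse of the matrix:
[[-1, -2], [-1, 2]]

For [[a,b],[c,d]], inverse = (1/det)·[[d,-b],[-c,a]]
det = (-1)(2) - (-2)(-1) = -2 - 2 = -4
Inverse = (1/-4)·[[2, 2], [1, -1]]
= [[-1/2, -1/2], [-1/4, 1/4]]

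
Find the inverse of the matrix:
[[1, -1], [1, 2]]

For [[a,b],[c,d]], inverse = (1/det)·[[d,-b],[-c,a]]
det = (1)(2) - (-1)(1) = 2 - -1 = 3
Inverse = (1/3)·[[2, 1], [-1, 1]]
= [[2/3, 1/3], [-1/3, 1/3]]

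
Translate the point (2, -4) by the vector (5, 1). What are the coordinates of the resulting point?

Translation by (5, 1) (homogeneous matrix [[1, 0, 5], [0, 1, 1], [0, 0, 1]]):
x' = 2 + 5 = 7
y' = -4 + 1 = -3
Result: (7, -3)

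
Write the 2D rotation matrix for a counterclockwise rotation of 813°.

Rotation matrix formula: [[cos θ, -sin θ], [sin θ, cos θ]]
For θ = 813°:
cos(813°) = -0.0523
sin(813°) = 0.9986
Result: [[-0.0523, -0.9986], [0.9986, -0.0523]]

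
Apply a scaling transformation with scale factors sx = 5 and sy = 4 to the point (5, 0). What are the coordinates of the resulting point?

Scaling matrix:
[[5, 0], [0, 4]]
Result: (5 × 5, 0 × 4) = (25, 0)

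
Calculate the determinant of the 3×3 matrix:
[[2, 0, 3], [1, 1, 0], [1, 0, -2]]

Expansion along first row:
det = 2·det([[1,0],[0,-2]]) - 0·det([[1,0],[1,-2]]) + 3·det([[1,1],[1,0]])
    = 2·(1·-2 - 0·0) - 0·(1·-2 - 0·1) + 3·(1·0 - 1·1)
    = 2·-2 - 0·-2 + 3·-1
    = -4 + 0 + -3 = -7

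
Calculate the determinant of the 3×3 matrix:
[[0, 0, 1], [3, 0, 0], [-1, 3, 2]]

Expansion along first row:
det = 0·det([[0,0],[3,2]]) - 0·det([[3,0],[-1,2]]) + 1·det([[3,0],[-1,3]])
    = 0·(0·2 - 0·3) - 0·(3·2 - 0·-1) + 1·(3·3 - 0·-1)
    = 0·0 - 0·6 + 1·9
    = 0 + 0 + 9 = 9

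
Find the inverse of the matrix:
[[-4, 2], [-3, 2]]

For [[a,b],[c,d]], inverse = (1/det)·[[d,-b],[-c,a]]
det = (-4)(2) - (2)(-3) = -8 - -6 = -2
Inverse = (1/-2)·[[2, -2], [3, -4]]
= [[-1, 1], [-3/2, 2]]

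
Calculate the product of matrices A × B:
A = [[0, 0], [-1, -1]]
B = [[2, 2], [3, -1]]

Matrix multiplication:
C[0][0] = 0×2 + 0×3 = 0
C[0][1] = 0×2 + 0×-1 = 0
C[1][0] = -1×2 + -1×3 = -5
C[1][1] = -1×2 + -1×-1 = -1
Result: [[0, 0], [-5, -1]]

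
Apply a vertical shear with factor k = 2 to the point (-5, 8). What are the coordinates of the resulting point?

Shear matrix for vertical shear with factor k = 2:
[[1, 0], [2, 1]]
Result: (-5, 8) → (-5, -2)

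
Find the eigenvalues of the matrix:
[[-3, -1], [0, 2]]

Characteristic equation: det(A - λI) = 0
λ² - (trace)λ + (det) = 0
trace = -3 + 2 = -1, det = (-3)(2) - (-1)(0) = -6
λ² - (-1)λ + (-6) = 0
λ = (-1 ± √((-1)² - 4·(-6))) / 2 = (-1 ± √25) / 2
Solving: λ = -3, 2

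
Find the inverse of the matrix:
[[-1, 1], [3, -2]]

For [[a,b],[c,d]], inverse = (1/det)·[[d,-b],[-c,a]]
det = (-1)(-2) - (1)(3) = 2 - 3 = -1
Inverse = (1/-1)·[[-2, -1], [-3, -1]]
= [[2, 1], [3, 1]]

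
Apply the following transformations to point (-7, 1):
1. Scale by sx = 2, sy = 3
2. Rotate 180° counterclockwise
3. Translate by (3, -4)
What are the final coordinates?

Step 1: Scale → (-14, 3)
Step 2: Rotate 180° → (14, -3)
Step 3: Translate → (17, -7)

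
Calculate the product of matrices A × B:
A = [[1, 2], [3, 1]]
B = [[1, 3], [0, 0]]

Matrix multiplication:
C[0][0] = 1×1 + 2×0 = 1
C[0][1] = 1×3 + 2×0 = 3
C[1][0] = 3×1 + 1×0 = 3
C[1][1] = 3×3 + 1×0 = 9
Result: [[1, 3], [3, 9]]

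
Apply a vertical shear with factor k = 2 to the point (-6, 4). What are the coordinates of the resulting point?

Shear matrix for vertical shear with factor k = 2:
[[1, 0], [2, 1]]
Result: (-6, 4) → (-6, -8)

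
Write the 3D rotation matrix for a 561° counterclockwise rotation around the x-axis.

Rotation matrix for counterclockwise 561° around x-axis:
cos(561°) = -0.9336, sin(561°) = -0.3584
Result: [[1, 0, 0], [0, -0.9336, 0.3584], [0, -0.3584, -0.9336]]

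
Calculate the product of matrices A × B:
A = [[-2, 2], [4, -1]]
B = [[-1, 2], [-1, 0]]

Matrix multiplication:
C[0][0] = -2×-1 + 2×-1 = 0
C[0][1] = -2×2 + 2×0 = -4
C[1][0] = 4×-1 + -1×-1 = -3
C[1][1] = 4×2 + -1×0 = 8
Result: [[0, -4], [-3, 8]]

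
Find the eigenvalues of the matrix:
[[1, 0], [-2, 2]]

Characteristic equation: det(A - λI) = 0
λ² - (trace)λ + (det) = 0
trace = 1 + 2 = 3, det = (1)(2) - (0)(-2) = 2
λ² - (3)λ + (2) = 0
λ = (3 ± √((3)² - 4·(2))) / 2 = (3 ± √1) / 2
Solving: λ = 1, 2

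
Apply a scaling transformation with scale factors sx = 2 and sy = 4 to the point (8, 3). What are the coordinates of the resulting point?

Scaling matrix:
[[2, 0], [0, 4]]
Result: (8 × 2, 3 × 4) = (16, 12)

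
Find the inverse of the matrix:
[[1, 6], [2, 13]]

For [[a,b],[c,d]], inverse = (1/det)·[[d,-b],[-c,a]]
det = (1)(13) - (6)(2) = 13 - 12 = 1
Inverse = [[13, -6], [-2, 1]]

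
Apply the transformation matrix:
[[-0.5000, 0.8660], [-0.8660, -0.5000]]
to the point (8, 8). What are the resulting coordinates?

Matrix multiplication:
[[-0.5000, 0.8660], [-0.8660, -0.5000]] × [8, 8]ᵀ
= [(-0.5000)(8) + (0.8660)(8), (-0.8660)(8) + (-0.5000)(8)]ᵀ
= [2.9280, -10.9280]ᵀ
Result: (2.9280, -10.9280)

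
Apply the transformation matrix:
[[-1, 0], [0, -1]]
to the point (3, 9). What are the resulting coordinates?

Matrix multiplication:
[[-1, 0], [0, -1]] × [3, 9]ᵀ
= [(-1)(3) + (0)(9), (0)(3) + (-1)(9)]ᵀ
= [-3, -9]ᵀ
Result: (-3, -9)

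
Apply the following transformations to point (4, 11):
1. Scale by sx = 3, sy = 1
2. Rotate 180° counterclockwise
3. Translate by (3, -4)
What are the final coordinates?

Step 1: Scale → (12, 11)
Step 2: Rotate 180° → (-12, -11)
Step 3: Translate → (-9, -15)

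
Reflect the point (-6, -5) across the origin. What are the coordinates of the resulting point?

Reflection across origin: (-6, -5) → (6, 5)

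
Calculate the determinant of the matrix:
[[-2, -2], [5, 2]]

For a 2×2 matrix [[a, b], [c, d]], det = ad - bc
det = (-2)(2) - (-2)(5) = -4 - -10 = 6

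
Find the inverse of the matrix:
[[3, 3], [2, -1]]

For [[a,b],[c,d]], inverse = (1/det)·[[d,-b],[-c,a]]
det = (3)(-1) - (3)(2) = -3 - 6 = -9
Inverse = (1/-9)·[[-1, -3], [-2, 3]]
= [[1/9, 1/3], [2/9, -1/3]]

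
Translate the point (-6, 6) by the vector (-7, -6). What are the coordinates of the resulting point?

Translation by (-7, -6) (homogeneous matrix [[1, 0, -7], [0, 1, -6], [0, 0, 1]]):
x' = -6 + -7 = -13
y' = 6 + -6 = 0
Result: (-13, 0)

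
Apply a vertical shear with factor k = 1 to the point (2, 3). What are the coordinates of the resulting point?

Shear matrix for vertical shear with factor k = 1:
[[1, 0], [1, 1]]
Result: (2, 3) → (2, 5)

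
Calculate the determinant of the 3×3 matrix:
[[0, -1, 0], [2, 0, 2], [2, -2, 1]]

Expansion along first row:
det = 0·det([[0,2],[-2,1]]) - -1·det([[2,2],[2,1]]) + 0·det([[2,0],[2,-2]])
    = 0·(0·1 - 2·-2) - -1·(2·1 - 2·2) + 0·(2·-2 - 0·2)
    = 0·4 - -1·-2 + 0·-4
    = 0 + -2 + 0 = -2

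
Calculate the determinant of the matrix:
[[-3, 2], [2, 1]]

For a 2×2 matrix [[a, b], [c, d]], det = ad - bc
det = (-3)(1) - (2)(2) = -3 - 4 = -7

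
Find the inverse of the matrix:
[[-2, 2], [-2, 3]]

For [[a,b],[c,d]], inverse = (1/det)·[[d,-b],[-c,a]]
det = (-2)(3) - (2)(-2) = -6 - -4 = -2
Inverse = (1/-2)·[[3, -2], [2, -2]]
= [[-3/2, 1], [-1, 1]]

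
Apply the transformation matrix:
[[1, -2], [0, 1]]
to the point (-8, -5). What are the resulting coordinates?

Matrix multiplication:
[[1, -2], [0, 1]] × [-8, -5]ᵀ
= [(1)(-8) + (-2)(-5), (0)(-8) + (1)(-5)]ᵀ
= [2, -5]ᵀ
Result: (2, -5)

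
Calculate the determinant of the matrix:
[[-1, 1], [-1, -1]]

For a 2×2 matrix [[a, b], [c, d]], det = ad - bc
det = (-1)(-1) - (1)(-1) = 1 - -1 = 2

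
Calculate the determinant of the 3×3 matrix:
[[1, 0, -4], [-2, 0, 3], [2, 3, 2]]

Expansion along first row:
det = 1·det([[0,3],[3,2]]) - 0·det([[-2,3],[2,2]]) + -4·det([[-2,0],[2,3]])
    = 1·(0·2 - 3·3) - 0·(-2·2 - 3·2) + -4·(-2·3 - 0·2)
    = 1·-9 - 0·-10 + -4·-6
    = -9 + 0 + 24 = 15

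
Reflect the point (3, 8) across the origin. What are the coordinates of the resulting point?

Reflection across origin: (3, 8) → (-3, -8)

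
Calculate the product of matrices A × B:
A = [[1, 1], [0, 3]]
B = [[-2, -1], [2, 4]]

Matrix multiplication:
C[0][0] = 1×-2 + 1×2 = 0
C[0][1] = 1×-1 + 1×4 = 3
C[1][0] = 0×-2 + 3×2 = 6
C[1][1] = 0×-1 + 3×4 = 12
Result: [[0, 3], [6, 12]]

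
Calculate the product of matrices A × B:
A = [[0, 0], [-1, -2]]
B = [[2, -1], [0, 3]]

Matrix multiplication:
C[0][0] = 0×2 + 0×0 = 0
C[0][1] = 0×-1 + 0×3 = 0
C[1][0] = -1×2 + -2×0 = -2
C[1][1] = -1×-1 + -2×3 = -5
Result: [[0, 0], [-2, -5]]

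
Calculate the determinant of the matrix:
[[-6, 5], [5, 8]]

For a 2×2 matrix [[a, b], [c, d]], det = ad - bc
det = (-6)(8) - (5)(5) = -48 - 25 = -73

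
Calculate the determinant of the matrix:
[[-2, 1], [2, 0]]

For a 2×2 matrix [[a, b], [c, d]], det = ad - bc
det = (-2)(0) - (1)(2) = 0 - 2 = -2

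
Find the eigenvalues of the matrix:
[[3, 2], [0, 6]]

Characteristic equation: det(A - λI) = 0
λ² - (trace)λ + (det) = 0
trace = 3 + 6 = 9, det = (3)(6) - (2)(0) = 18
λ² - (9)λ + (18) = 0
λ = (9 ± √((9)² - 4·(18))) / 2 = (9 ± √9) / 2
Solving: λ = 3, 6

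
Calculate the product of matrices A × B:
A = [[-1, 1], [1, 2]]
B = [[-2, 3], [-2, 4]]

Matrix multiplication:
C[0][0] = -1×-2 + 1×-2 = 0
C[0][1] = -1×3 + 1×4 = 1
C[1][0] = 1×-2 + 2×-2 = -6
C[1][1] = 1×3 + 2×4 = 11
Result: [[0, 1], [-6, 11]]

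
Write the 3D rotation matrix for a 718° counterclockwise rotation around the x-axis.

Rotation matrix for counterclockwise 718° around x-axis:
cos(718°) = 0.9994, sin(718°) = -0.0349
Result: [[1, 0, 0], [0, 0.9994, 0.0349], [0, -0.0349, 0.9994]]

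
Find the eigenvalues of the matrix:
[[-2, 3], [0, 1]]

Characteristic equation: det(A - λI) = 0
λ² - (trace)λ + (det) = 0
trace = -2 + 1 = -1, det = (-2)(1) - (3)(0) = -2
λ² - (-1)λ + (-2) = 0
λ = (-1 ± √((-1)² - 4·(-2))) / 2 = (-1 ± √9) / 2
Solving: λ = -2, 1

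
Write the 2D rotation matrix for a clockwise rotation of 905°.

Rotation matrix formula: [[cos θ, -sin θ], [sin θ, cos θ]]
A clockwise rotation by 905° is equivalent to a counterclockwise rotation by -905°.
For θ = -905°:
cos(-905°) = -0.9962
sin(-905°) = 0.0872
Result: [[-0.9962, -0.0872], [0.0872, -0.9962]]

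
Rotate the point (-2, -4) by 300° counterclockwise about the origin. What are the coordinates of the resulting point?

Rotation matrix for 300°: [[cos 300°, -sin 300°], [sin 300°, cos 300°]] ≈ [[0.500000, 0.866025], [-0.866025, 0.500000]]
[[0.500000, 0.866025], [-0.866025, 0.500000]] × [-2, -4]ᵀ ≈ [-4.4641, -0.2679]ᵀ
Result: (-4.4641, -0.2679)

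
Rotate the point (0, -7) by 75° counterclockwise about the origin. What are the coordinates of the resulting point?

Rotation matrix for 75°: [[cos 75°, -sin 75°], [sin 75°, cos 75°]] ≈ [[0.258819, -0.965926], [0.965926, 0.258819]]
[[0.258819, -0.965926], [0.965926, 0.258819]] × [0, -7]ᵀ ≈ [6.7615, -1.8117]ᵀ
Result: (6.7615, -1.8117)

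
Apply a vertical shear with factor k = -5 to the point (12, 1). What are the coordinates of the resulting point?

Shear matrix for vertical shear with factor k = -5:
[[1, 0], [-5, 1]]
Result: (12, 1) → (12, -59)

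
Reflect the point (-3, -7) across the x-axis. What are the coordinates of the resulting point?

Reflection across x-axis: (-3, -7) → (-3, 7)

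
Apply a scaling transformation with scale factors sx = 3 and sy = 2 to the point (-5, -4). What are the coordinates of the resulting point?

Scaling matrix:
[[3, 0], [0, 2]]
Result: (-5 × 3, -4 × 2) = (-15, -8)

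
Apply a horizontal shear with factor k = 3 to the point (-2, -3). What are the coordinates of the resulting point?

Shear matrix for horizontal shear with factor k = 3:
[[1, 3], [0, 1]]
Result: (-2, -3) → (-11, -3)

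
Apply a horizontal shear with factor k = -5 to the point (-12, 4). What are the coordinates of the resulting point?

Shear matrix for horizontal shear with factor k = -5:
[[1, -5], [0, 1]]
Result: (-12, 4) → (-32, 4)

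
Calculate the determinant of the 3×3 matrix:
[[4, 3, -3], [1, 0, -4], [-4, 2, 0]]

Expansion along first row:
det = 4·det([[0,-4],[2,0]]) - 3·det([[1,-4],[-4,0]]) + -3·det([[1,0],[-4,2]])
    = 4·(0·0 - -4·2) - 3·(1·0 - -4·-4) + -3·(1·2 - 0·-4)
    = 4·8 - 3·-16 + -3·2
    = 32 + 48 + -6 = 74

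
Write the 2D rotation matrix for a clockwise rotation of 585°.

Rotation matrix formula: [[cos θ, -sin θ], [sin θ, cos θ]]
A clockwise rotation by 585° is equivalent to a counterclockwise rotation by -585°.
For θ = -585°:
cos(-585°) = -√2/2
sin(-585°) = √2/2
Result: [[-√2/2, -√2/2], [√2/2, -√2/2]]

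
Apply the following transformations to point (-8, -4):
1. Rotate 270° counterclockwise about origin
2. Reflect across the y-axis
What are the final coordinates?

Step 1: Rotate 270° → (-4, 8)
Step 2: Reflect across y-axis → (4, 8)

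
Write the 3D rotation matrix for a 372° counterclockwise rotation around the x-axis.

Rotation matrix for counterclockwise 372° around x-axis:
cos(372°) = 0.9781, sin(372°) = 0.2079
Result: [[1, 0, 0], [0, 0.9781, -0.2079], [0, 0.2079, 0.9781]]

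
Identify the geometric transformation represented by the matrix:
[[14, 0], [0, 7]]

This matrix represents: non-uniform scaling by sx = 14, sy = 7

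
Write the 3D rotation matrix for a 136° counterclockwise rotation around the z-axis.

Rotation matrix for counterclockwise 136° around z-axis:
cos(136°) = -0.7193, sin(136°) = 0.6947
Result: [[-0.7193, -0.6947, 0], [0.6947, -0.7193, 0], [0, 0, 1]]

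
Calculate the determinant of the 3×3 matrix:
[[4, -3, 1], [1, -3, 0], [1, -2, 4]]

Expansion along first row:
det = 4·det([[-3,0],[-2,4]]) - -3·det([[1,0],[1,4]]) + 1·det([[1,-3],[1,-2]])
    = 4·(-3·4 - 0·-2) - -3·(1·4 - 0·1) + 1·(1·-2 - -3·1)
    = 4·-12 - -3·4 + 1·1
    = -48 + 12 + 1 = -35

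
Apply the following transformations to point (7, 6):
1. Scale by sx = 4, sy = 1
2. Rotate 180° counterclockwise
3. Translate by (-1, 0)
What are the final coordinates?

Step 1: Scale → (28, 6)
Step 2: Rotate 180° → (-28, -6)
Step 3: Translate → (-29, -6)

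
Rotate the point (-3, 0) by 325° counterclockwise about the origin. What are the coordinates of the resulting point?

Rotation matrix for 325°: [[cos 325°, -sin 325°], [sin 325°, cos 325°]] ≈ [[0.819152, 0.573576], [-0.573576, 0.819152]]
[[0.819152, 0.573576], [-0.573576, 0.819152]] × [-3, 0]ᵀ ≈ [-2.4575, 1.7207]ᵀ
Result: (-2.4575, 1.7207)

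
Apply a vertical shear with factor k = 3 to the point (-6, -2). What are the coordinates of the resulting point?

Shear matrix for vertical shear with factor k = 3:
[[1, 0], [3, 1]]
Result: (-6, -2) → (-6, -20)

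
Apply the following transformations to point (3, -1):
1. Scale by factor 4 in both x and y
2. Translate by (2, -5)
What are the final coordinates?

Step 1: Scale (3, -1) by 4 → (12, -4)
Step 2: Translate by (2, -5) → (14, -9)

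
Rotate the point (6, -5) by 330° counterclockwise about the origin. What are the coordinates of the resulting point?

Rotation matrix for 330°: [[cos 330°, -sin 330°], [sin 330°, cos 330°]] ≈ [[0.866025, 0.500000], [-0.500000, 0.866025]]
[[0.866025, 0.500000], [-0.500000, 0.866025]] × [6, -5]ᵀ ≈ [2.6962, -7.3301]ᵀ
Result: (2.6962, -7.3301)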